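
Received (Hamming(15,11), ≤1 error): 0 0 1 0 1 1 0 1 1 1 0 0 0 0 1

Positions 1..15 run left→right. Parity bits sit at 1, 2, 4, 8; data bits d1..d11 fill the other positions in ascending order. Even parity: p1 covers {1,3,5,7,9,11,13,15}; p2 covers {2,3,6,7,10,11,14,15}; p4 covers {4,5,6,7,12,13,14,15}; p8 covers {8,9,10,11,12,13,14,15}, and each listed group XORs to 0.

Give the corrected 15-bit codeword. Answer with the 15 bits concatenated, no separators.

001111011100001

s1 (pos 1,3,5,7,9,11,13,15): 0⊕1⊕1⊕0⊕1⊕0⊕0⊕1 = 0
s2 (pos 2,3,6,7,10,11,14,15): 0⊕1⊕1⊕0⊕1⊕0⊕0⊕1 = 0
s4 (pos 4,5,6,7,12,13,14,15): 0⊕1⊕1⊕0⊕0⊕0⊕0⊕1 = 1
s8 (pos 8,9,10,11,12,13,14,15): 1⊕1⊕1⊕0⊕0⊕0⊕0⊕1 = 0
Syndrome s8…s1 = 0100 → error at position 4.
Flip position 4: 001011011100001 → 001111011100001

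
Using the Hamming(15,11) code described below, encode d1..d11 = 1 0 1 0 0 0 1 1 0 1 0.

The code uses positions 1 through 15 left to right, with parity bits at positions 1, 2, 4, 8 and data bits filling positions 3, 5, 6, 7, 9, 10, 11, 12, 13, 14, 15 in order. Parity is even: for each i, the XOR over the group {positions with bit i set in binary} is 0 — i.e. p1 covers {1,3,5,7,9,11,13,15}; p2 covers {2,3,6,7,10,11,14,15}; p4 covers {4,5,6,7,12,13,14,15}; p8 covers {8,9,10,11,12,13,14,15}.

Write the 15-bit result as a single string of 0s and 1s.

001101010011010

Place data at non-parity positions: p1 p2 1 p4 0 1 0 p8 0 0 1 1 0 1 0
p1 (pos 1,3,5,7,9,11,13,15): XOR of data positions = 1⊕0⊕0⊕0⊕1⊕0⊕0 = 0
p2 (pos 2,3,6,7,10,11,14,15): XOR of data positions = 1⊕1⊕0⊕0⊕1⊕1⊕0 = 0
p4 (pos 4,5,6,7,12,13,14,15): XOR of data positions = 0⊕1⊕0⊕1⊕0⊕1⊕0 = 1
p8 (pos 8,9,10,11,12,13,14,15): XOR of data positions = 0⊕0⊕1⊕1⊕0⊕1⊕0 = 1
Codeword: 001101010011010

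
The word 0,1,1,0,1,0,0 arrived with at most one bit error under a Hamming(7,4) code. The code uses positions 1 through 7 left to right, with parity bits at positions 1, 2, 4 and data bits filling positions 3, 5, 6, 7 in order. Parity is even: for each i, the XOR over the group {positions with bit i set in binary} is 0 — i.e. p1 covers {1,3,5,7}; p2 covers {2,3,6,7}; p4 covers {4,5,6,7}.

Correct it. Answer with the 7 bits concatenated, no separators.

0111100

s1 (pos 1,3,5,7): 0⊕1⊕1⊕0 = 0
s2 (pos 2,3,6,7): 1⊕1⊕0⊕0 = 0
s4 (pos 4,5,6,7): 0⊕1⊕0⊕0 = 1
Syndrome s4…s1 = 100 → error at position 4.
Flip position 4: 0110100 → 0111100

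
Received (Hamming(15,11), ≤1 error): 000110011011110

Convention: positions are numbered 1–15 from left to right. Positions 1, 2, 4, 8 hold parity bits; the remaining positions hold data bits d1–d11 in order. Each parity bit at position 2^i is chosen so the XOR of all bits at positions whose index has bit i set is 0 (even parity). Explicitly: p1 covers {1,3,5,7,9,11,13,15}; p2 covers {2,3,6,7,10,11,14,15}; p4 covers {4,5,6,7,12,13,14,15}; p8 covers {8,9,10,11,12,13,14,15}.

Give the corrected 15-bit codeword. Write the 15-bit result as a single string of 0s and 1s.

000010011011110

s1 (pos 1,3,5,7,9,11,13,15): 0⊕0⊕1⊕0⊕1⊕1⊕1⊕0 = 0
s2 (pos 2,3,6,7,10,11,14,15): 0⊕0⊕0⊕0⊕0⊕1⊕1⊕0 = 0
s4 (pos 4,5,6,7,12,13,14,15): 1⊕1⊕0⊕0⊕1⊕1⊕1⊕0 = 1
s8 (pos 8,9,10,11,12,13,14,15): 1⊕1⊕0⊕1⊕1⊕1⊕1⊕0 = 0
Syndrome s8…s1 = 0100 → error at position 4.
Flip position 4: 000110011011110 → 000010011011110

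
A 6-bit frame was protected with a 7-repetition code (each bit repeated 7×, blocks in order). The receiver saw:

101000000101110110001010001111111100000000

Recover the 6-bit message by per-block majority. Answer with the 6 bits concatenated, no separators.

010010

Block 1 (1010000): 2 ones → 0
Block 2 (0010111): 4 ones → 1
Block 3 (0110001): 3 ones → 0
Block 4 (0100011): 3 ones → 0
Block 5 (1111110): 6 ones → 1
Block 6 (0000000): 0 ones → 0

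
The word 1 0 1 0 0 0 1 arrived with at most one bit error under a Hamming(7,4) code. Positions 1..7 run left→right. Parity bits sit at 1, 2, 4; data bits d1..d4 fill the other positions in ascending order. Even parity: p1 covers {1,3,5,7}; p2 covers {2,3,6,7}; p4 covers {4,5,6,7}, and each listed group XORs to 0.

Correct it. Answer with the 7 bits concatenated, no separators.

1010101

s1 (pos 1,3,5,7): 1⊕1⊕0⊕1 = 1
s2 (pos 2,3,6,7): 0⊕1⊕0⊕1 = 0
s4 (pos 4,5,6,7): 0⊕0⊕0⊕1 = 1
Syndrome s4…s1 = 101 → error at position 5.
Flip position 5: 1010001 → 1010101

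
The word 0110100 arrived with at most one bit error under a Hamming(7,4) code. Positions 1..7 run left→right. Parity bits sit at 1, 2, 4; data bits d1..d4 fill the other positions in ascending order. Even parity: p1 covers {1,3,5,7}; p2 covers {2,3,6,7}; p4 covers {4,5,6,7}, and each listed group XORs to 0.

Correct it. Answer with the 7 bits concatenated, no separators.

0111100

s1 (pos 1,3,5,7): 0⊕1⊕1⊕0 = 0
s2 (pos 2,3,6,7): 1⊕1⊕0⊕0 = 0
s4 (pos 4,5,6,7): 0⊕1⊕0⊕0 = 1
Syndrome s4…s1 = 100 → error at position 4.
Flip position 4: 0110100 → 0111100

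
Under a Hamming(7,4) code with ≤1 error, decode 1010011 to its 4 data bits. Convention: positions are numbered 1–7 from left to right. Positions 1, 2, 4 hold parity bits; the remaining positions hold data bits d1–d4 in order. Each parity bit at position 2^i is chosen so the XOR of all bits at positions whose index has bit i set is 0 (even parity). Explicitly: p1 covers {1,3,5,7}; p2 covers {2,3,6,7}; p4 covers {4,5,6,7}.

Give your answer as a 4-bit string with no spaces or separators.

0011

s1 (pos 1,3,5,7): 1⊕1⊕0⊕1 = 1
s2 (pos 2,3,6,7): 0⊕1⊕1⊕1 = 1
s4 (pos 4,5,6,7): 0⊕0⊕1⊕1 = 0
Syndrome s4…s1 = 011 → error at position 3.
Flip position 3: 1010011 → 1000011
Read data bits from positions 3,5,6,7: 0011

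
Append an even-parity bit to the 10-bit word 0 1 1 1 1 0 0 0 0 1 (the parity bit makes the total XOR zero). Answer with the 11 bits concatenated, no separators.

XOR of the 10 data bits: 0⊕1⊕1⊕1⊕1⊕0⊕0⊕0⊕0⊕1 = 1
Parity bit = 1 (so all 11 bits XOR to 0).

01111000011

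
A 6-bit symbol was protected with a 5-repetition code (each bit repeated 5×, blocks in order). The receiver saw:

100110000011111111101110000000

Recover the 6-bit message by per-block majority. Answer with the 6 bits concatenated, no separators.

Block 1 (10011): 3 ones → 1
Block 2 (00000): 0 ones → 0
Block 3 (11111): 5 ones → 1
Block 4 (11110): 4 ones → 1
Block 5 (11100): 3 ones → 1
Block 6 (00000): 0 ones → 0

101110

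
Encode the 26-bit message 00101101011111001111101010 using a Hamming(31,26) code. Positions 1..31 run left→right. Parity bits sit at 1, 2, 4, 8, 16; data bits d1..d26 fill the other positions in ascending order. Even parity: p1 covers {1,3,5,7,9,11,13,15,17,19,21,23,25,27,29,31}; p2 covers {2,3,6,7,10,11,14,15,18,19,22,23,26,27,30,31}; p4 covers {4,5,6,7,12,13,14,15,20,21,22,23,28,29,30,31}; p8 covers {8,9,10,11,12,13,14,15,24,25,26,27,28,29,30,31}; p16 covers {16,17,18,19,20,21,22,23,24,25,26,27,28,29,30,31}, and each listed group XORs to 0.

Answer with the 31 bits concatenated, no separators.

Place data at non-parity positions: p1 p2 0 p4 0 1 0 p8 1 1 0 1 0 1 1 p16 1 1 1 0 0 1 1 1 1 1 0 1 0 1 0
p1 (pos 1,3,5,7,9,11,13,15,17,19,21,23,25,27,29,31): XOR of data positions = 0⊕0⊕0⊕1⊕0⊕0⊕1⊕1⊕1⊕0⊕1⊕1⊕0⊕0⊕0 = 0
p2 (pos 2,3,6,7,10,11,14,15,18,19,22,23,26,27,30,31): XOR of data positions = 0⊕1⊕0⊕1⊕0⊕1⊕1⊕1⊕1⊕1⊕1⊕1⊕0⊕1⊕0 = 0
p4 (pos 4,5,6,7,12,13,14,15,20,21,22,23,28,29,30,31): XOR of data positions = 0⊕1⊕0⊕1⊕0⊕1⊕1⊕0⊕0⊕1⊕1⊕1⊕0⊕1⊕0 = 0
p8 (pos 8,9,10,11,12,13,14,15,24,25,26,27,28,29,30,31): XOR of data positions = 1⊕1⊕0⊕1⊕0⊕1⊕1⊕1⊕1⊕1⊕0⊕1⊕0⊕1⊕0 = 0
p16 (pos 16,17,18,19,20,21,22,23,24,25,26,27,28,29,30,31): XOR of data positions = 1⊕1⊕1⊕0⊕0⊕1⊕1⊕1⊕1⊕1⊕0⊕1⊕0⊕1⊕0 = 0
Codeword: 0000010011010110111001111101010

0000010011010110111001111101010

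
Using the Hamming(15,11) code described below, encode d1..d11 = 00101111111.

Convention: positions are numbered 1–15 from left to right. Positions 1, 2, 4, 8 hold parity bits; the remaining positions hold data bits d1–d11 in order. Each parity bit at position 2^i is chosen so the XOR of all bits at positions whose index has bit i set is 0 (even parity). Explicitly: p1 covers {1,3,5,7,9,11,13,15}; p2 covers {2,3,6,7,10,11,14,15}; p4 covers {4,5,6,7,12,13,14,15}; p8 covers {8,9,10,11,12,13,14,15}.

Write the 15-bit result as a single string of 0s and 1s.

010101011111111

Place data at non-parity positions: p1 p2 0 p4 0 1 0 p8 1 1 1 1 1 1 1
p1 (pos 1,3,5,7,9,11,13,15): XOR of data positions = 0⊕0⊕0⊕1⊕1⊕1⊕1 = 0
p2 (pos 2,3,6,7,10,11,14,15): XOR of data positions = 0⊕1⊕0⊕1⊕1⊕1⊕1 = 1
p4 (pos 4,5,6,7,12,13,14,15): XOR of data positions = 0⊕1⊕0⊕1⊕1⊕1⊕1 = 1
p8 (pos 8,9,10,11,12,13,14,15): XOR of data positions = 1⊕1⊕1⊕1⊕1⊕1⊕1 = 1
Codeword: 010101011111111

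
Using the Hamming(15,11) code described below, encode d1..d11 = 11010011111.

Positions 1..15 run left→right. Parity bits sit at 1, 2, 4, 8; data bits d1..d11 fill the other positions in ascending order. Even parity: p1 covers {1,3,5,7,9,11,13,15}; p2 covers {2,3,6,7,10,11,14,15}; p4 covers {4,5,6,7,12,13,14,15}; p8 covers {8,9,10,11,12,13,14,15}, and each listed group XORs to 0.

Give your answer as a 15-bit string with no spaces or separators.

011010110011111

Place data at non-parity positions: p1 p2 1 p4 1 0 1 p8 0 0 1 1 1 1 1
p1 (pos 1,3,5,7,9,11,13,15): XOR of data positions = 1⊕1⊕1⊕0⊕1⊕1⊕1 = 0
p2 (pos 2,3,6,7,10,11,14,15): XOR of data positions = 1⊕0⊕1⊕0⊕1⊕1⊕1 = 1
p4 (pos 4,5,6,7,12,13,14,15): XOR of data positions = 1⊕0⊕1⊕1⊕1⊕1⊕1 = 0
p8 (pos 8,9,10,11,12,13,14,15): XOR of data positions = 0⊕0⊕1⊕1⊕1⊕1⊕1 = 1
Codeword: 011010110011111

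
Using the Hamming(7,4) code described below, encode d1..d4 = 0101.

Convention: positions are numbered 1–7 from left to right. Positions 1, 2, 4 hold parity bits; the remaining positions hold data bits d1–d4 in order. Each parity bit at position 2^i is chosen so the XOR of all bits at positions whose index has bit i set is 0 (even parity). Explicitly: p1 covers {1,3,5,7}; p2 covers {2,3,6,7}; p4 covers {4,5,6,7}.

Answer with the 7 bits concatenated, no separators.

Place data at non-parity positions: p1 p2 0 p4 1 0 1
p1 (pos 1,3,5,7): XOR of data positions = 0⊕1⊕1 = 0
p2 (pos 2,3,6,7): XOR of data positions = 0⊕0⊕1 = 1
p4 (pos 4,5,6,7): XOR of data positions = 1⊕0⊕1 = 0
Codeword: 0100101

0100101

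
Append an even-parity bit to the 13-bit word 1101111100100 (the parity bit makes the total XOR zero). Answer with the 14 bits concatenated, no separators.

XOR of the 13 data bits: 1⊕1⊕0⊕1⊕1⊕1⊕1⊕1⊕0⊕0⊕1⊕0⊕0 = 0
Parity bit = 0 (so all 14 bits XOR to 0).

11011111001000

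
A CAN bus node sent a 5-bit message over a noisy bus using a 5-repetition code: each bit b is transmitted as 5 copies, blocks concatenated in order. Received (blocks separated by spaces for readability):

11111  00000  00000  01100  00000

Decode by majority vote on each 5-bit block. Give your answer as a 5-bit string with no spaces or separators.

10000

Block 1 (11111): 5 ones → 1
Block 2 (00000): 0 ones → 0
Block 3 (00000): 0 ones → 0
Block 4 (01100): 2 ones → 0
Block 5 (00000): 0 ones → 0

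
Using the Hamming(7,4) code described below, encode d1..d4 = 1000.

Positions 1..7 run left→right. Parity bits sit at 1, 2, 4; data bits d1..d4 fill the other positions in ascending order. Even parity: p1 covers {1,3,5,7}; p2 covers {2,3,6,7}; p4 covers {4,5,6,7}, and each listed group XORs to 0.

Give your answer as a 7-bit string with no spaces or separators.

1110000

Place data at non-parity positions: p1 p2 1 p4 0 0 0
p1 (pos 1,3,5,7): XOR of data positions = 1⊕0⊕0 = 1
p2 (pos 2,3,6,7): XOR of data positions = 1⊕0⊕0 = 1
p4 (pos 4,5,6,7): XOR of data positions = 0⊕0⊕0 = 0
Codeword: 1110000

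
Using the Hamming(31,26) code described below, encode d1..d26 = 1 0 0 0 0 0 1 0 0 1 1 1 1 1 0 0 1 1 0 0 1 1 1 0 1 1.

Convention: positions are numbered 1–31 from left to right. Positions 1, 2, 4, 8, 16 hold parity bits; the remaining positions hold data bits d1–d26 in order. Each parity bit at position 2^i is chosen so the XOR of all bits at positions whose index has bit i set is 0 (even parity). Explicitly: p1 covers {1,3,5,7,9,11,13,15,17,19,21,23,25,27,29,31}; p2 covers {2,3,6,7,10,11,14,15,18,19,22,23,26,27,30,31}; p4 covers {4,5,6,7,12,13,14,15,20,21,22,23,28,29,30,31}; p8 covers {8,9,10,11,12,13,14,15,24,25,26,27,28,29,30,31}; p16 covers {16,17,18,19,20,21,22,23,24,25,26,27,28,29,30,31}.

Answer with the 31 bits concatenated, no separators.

0011000000100110111001100111011

Place data at non-parity positions: p1 p2 1 p4 0 0 0 p8 0 0 1 0 0 1 1 p16 1 1 1 0 0 1 1 0 0 1 1 1 0 1 1
p1 (pos 1,3,5,7,9,11,13,15,17,19,21,23,25,27,29,31): XOR of data positions = 1⊕0⊕0⊕0⊕1⊕0⊕1⊕1⊕1⊕0⊕1⊕0⊕1⊕0⊕1 = 0
p2 (pos 2,3,6,7,10,11,14,15,18,19,22,23,26,27,30,31): XOR of data positions = 1⊕0⊕0⊕0⊕1⊕1⊕1⊕1⊕1⊕1⊕1⊕1⊕1⊕1⊕1 = 0
p4 (pos 4,5,6,7,12,13,14,15,20,21,22,23,28,29,30,31): XOR of data positions = 0⊕0⊕0⊕0⊕0⊕1⊕1⊕0⊕0⊕1⊕1⊕1⊕0⊕1⊕1 = 1
p8 (pos 8,9,10,11,12,13,14,15,24,25,26,27,28,29,30,31): XOR of data positions = 0⊕0⊕1⊕0⊕0⊕1⊕1⊕0⊕0⊕1⊕1⊕1⊕0⊕1⊕1 = 0
p16 (pos 16,17,18,19,20,21,22,23,24,25,26,27,28,29,30,31): XOR of data positions = 1⊕1⊕1⊕0⊕0⊕1⊕1⊕0⊕0⊕1⊕1⊕1⊕0⊕1⊕1 = 0
Codeword: 0011000000100110111001100111011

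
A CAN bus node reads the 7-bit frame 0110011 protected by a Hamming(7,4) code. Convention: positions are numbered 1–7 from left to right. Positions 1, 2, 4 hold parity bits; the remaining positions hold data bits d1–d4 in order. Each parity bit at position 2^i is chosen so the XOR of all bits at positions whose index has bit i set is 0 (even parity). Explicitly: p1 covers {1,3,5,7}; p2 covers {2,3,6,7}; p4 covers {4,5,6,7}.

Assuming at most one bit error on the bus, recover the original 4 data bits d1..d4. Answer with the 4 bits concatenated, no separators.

1011

s1 (pos 1,3,5,7): 0⊕1⊕0⊕1 = 0
s2 (pos 2,3,6,7): 1⊕1⊕1⊕1 = 0
s4 (pos 4,5,6,7): 0⊕0⊕1⊕1 = 0
Syndrome s4…s1 = 000 → no error.
Read data bits from positions 3,5,6,7: 1011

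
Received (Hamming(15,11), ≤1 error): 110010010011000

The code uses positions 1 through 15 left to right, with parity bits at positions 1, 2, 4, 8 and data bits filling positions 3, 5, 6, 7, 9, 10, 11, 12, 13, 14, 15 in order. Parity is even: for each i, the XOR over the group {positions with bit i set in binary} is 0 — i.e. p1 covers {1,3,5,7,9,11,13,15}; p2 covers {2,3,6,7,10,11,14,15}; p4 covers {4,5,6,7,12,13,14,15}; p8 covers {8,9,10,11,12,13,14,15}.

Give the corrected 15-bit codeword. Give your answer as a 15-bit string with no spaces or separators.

110010011011000

s1 (pos 1,3,5,7,9,11,13,15): 1⊕0⊕1⊕0⊕0⊕1⊕0⊕0 = 1
s2 (pos 2,3,6,7,10,11,14,15): 1⊕0⊕0⊕0⊕0⊕1⊕0⊕0 = 0
s4 (pos 4,5,6,7,12,13,14,15): 0⊕1⊕0⊕0⊕1⊕0⊕0⊕0 = 0
s8 (pos 8,9,10,11,12,13,14,15): 1⊕0⊕0⊕1⊕1⊕0⊕0⊕0 = 1
Syndrome s8…s1 = 1001 → error at position 9.
Flip position 9: 110010010011000 → 110010011011000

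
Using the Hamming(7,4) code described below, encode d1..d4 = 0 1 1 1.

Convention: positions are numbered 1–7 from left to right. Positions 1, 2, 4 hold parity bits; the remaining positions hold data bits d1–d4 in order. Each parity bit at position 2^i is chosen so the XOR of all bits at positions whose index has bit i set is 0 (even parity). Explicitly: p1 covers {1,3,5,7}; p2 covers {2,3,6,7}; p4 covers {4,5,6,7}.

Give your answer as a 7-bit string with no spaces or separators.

Place data at non-parity positions: p1 p2 0 p4 1 1 1
p1 (pos 1,3,5,7): XOR of data positions = 0⊕1⊕1 = 0
p2 (pos 2,3,6,7): XOR of data positions = 0⊕1⊕1 = 0
p4 (pos 4,5,6,7): XOR of data positions = 1⊕1⊕1 = 1
Codeword: 0001111

0001111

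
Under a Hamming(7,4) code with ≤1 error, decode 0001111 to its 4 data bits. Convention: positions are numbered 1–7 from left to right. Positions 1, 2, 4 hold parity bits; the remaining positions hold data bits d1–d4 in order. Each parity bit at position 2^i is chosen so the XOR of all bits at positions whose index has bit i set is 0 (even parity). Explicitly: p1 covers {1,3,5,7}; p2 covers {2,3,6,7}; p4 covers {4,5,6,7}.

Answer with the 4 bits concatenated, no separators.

s1 (pos 1,3,5,7): 0⊕0⊕1⊕1 = 0
s2 (pos 2,3,6,7): 0⊕0⊕1⊕1 = 0
s4 (pos 4,5,6,7): 1⊕1⊕1⊕1 = 0
Syndrome s4…s1 = 000 → no error.
Read data bits from positions 3,5,6,7: 0111

0111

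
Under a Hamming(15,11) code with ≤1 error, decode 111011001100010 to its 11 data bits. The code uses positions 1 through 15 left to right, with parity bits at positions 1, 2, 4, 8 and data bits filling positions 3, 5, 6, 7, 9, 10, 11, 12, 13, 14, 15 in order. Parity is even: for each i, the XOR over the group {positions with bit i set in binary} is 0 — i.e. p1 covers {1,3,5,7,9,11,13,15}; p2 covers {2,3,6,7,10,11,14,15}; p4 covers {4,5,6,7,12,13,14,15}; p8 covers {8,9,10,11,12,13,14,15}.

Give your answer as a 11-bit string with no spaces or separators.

s1 (pos 1,3,5,7,9,11,13,15): 1⊕1⊕1⊕0⊕1⊕0⊕0⊕0 = 0
s2 (pos 2,3,6,7,10,11,14,15): 1⊕1⊕1⊕0⊕1⊕0⊕1⊕0 = 1
s4 (pos 4,5,6,7,12,13,14,15): 0⊕1⊕1⊕0⊕0⊕0⊕1⊕0 = 1
s8 (pos 8,9,10,11,12,13,14,15): 0⊕1⊕1⊕0⊕0⊕0⊕1⊕0 = 1
Syndrome s8…s1 = 1110 → error at position 14.
Flip position 14: 111011001100010 → 111011001100000
Read data bits from positions 3,5,6,7,9,10,11,12,13,14,15: 11101100000

11101100000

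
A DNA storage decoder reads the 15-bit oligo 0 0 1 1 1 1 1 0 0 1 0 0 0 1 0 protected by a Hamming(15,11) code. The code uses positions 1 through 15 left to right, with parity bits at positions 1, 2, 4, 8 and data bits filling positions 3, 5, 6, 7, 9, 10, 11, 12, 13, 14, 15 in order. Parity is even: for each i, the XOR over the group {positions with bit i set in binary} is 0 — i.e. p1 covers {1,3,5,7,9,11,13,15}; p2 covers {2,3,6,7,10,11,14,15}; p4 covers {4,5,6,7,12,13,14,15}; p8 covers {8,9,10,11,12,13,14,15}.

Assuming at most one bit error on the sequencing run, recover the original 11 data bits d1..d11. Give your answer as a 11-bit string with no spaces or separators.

11100100010

s1 (pos 1,3,5,7,9,11,13,15): 0⊕1⊕1⊕1⊕0⊕0⊕0⊕0 = 1
s2 (pos 2,3,6,7,10,11,14,15): 0⊕1⊕1⊕1⊕1⊕0⊕1⊕0 = 1
s4 (pos 4,5,6,7,12,13,14,15): 1⊕1⊕1⊕1⊕0⊕0⊕1⊕0 = 1
s8 (pos 8,9,10,11,12,13,14,15): 0⊕0⊕1⊕0⊕0⊕0⊕1⊕0 = 0
Syndrome s8…s1 = 0111 → error at position 7.
Flip position 7: 001111100100010 → 001111000100010
Read data bits from positions 3,5,6,7,9,10,11,12,13,14,15: 11100100010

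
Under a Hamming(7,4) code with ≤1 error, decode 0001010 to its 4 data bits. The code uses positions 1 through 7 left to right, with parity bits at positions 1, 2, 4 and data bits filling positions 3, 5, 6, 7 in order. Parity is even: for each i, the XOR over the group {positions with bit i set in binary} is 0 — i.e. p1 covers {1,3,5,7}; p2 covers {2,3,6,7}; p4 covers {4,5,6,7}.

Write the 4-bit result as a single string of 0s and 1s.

0010

s1 (pos 1,3,5,7): 0⊕0⊕0⊕0 = 0
s2 (pos 2,3,6,7): 0⊕0⊕1⊕0 = 1
s4 (pos 4,5,6,7): 1⊕0⊕1⊕0 = 0
Syndrome s4…s1 = 010 → error at position 2.
Flip position 2: 0001010 → 0101010
Read data bits from positions 3,5,6,7: 0010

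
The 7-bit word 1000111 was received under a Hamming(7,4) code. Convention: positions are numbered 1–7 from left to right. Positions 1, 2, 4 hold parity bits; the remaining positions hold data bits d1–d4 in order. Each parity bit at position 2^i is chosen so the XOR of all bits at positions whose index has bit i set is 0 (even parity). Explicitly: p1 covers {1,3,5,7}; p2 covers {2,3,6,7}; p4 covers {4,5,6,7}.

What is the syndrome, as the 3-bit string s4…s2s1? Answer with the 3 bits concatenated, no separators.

101

s1 (pos 1,3,5,7): 1⊕0⊕1⊕1 = 1
s2 (pos 2,3,6,7): 0⊕0⊕1⊕1 = 0
s4 (pos 4,5,6,7): 0⊕1⊕1⊕1 = 1
Syndrome s4…s1 = 101 → error at position 5.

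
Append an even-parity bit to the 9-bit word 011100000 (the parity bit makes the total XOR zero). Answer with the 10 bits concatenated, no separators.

XOR of the 9 data bits: 0⊕1⊕1⊕1⊕0⊕0⊕0⊕0⊕0 = 1
Parity bit = 1 (so all 10 bits XOR to 0).

0111000001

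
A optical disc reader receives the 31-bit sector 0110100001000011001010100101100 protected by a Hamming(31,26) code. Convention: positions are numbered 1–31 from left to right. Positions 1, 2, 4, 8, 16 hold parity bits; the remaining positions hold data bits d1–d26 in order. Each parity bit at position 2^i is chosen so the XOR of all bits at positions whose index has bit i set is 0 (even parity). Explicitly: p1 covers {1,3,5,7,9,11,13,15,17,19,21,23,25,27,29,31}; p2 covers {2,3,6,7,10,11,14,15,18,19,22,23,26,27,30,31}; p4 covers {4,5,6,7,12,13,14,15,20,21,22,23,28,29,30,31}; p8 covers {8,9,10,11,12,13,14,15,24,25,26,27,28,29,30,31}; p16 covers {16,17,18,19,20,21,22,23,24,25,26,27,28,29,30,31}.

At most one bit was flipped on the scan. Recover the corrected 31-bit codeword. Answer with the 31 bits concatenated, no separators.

0110100001000011001010100111100

s1 (pos 1,3,5,7,9,11,13,15,17,19,21,23,25,27,29,31): 0⊕1⊕1⊕0⊕0⊕0⊕0⊕1⊕0⊕1⊕1⊕1⊕0⊕0⊕1⊕0 = 1
s2 (pos 2,3,6,7,10,11,14,15,18,19,22,23,26,27,30,31): 1⊕1⊕0⊕0⊕1⊕0⊕0⊕1⊕0⊕1⊕0⊕1⊕1⊕0⊕0⊕0 = 1
s4 (pos 4,5,6,7,12,13,14,15,20,21,22,23,28,29,30,31): 0⊕1⊕0⊕0⊕0⊕0⊕0⊕1⊕0⊕1⊕0⊕1⊕1⊕1⊕0⊕0 = 0
s8 (pos 8,9,10,11,12,13,14,15,24,25,26,27,28,29,30,31): 0⊕0⊕1⊕0⊕0⊕0⊕0⊕1⊕0⊕0⊕1⊕0⊕1⊕1⊕0⊕0 = 1
s16 (pos 16,17,18,19,20,21,22,23,24,25,26,27,28,29,30,31): 1⊕0⊕0⊕1⊕0⊕1⊕0⊕1⊕0⊕0⊕1⊕0⊕1⊕1⊕0⊕0 = 1
Syndrome s16…s1 = 11011 → error at position 27.
Flip position 27: 0110100001000011001010100101100 → 0110100001000011001010100111100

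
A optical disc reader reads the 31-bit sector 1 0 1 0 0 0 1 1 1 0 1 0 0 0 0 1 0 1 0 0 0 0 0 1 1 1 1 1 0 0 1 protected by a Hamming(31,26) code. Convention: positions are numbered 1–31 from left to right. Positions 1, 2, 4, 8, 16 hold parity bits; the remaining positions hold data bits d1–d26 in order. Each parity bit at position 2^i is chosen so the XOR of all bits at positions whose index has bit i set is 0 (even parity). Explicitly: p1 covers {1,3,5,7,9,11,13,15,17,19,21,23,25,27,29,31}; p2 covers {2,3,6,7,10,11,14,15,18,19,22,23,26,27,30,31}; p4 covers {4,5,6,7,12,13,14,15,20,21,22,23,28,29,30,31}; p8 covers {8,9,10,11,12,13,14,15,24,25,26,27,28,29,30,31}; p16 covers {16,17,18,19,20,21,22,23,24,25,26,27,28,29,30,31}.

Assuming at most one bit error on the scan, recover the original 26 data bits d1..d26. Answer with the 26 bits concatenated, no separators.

10011010010010000011111001

s1 (pos 1,3,5,7,9,11,13,15,17,19,21,23,25,27,29,31): 1⊕1⊕0⊕1⊕1⊕1⊕0⊕0⊕0⊕0⊕0⊕0⊕1⊕1⊕0⊕1 = 0
s2 (pos 2,3,6,7,10,11,14,15,18,19,22,23,26,27,30,31): 0⊕1⊕0⊕1⊕0⊕1⊕0⊕0⊕1⊕0⊕0⊕0⊕1⊕1⊕0⊕1 = 1
s4 (pos 4,5,6,7,12,13,14,15,20,21,22,23,28,29,30,31): 0⊕0⊕0⊕1⊕0⊕0⊕0⊕0⊕0⊕0⊕0⊕0⊕1⊕0⊕0⊕1 = 1
s8 (pos 8,9,10,11,12,13,14,15,24,25,26,27,28,29,30,31): 1⊕1⊕0⊕1⊕0⊕0⊕0⊕0⊕1⊕1⊕1⊕1⊕1⊕0⊕0⊕1 = 1
s16 (pos 16,17,18,19,20,21,22,23,24,25,26,27,28,29,30,31): 1⊕0⊕1⊕0⊕0⊕0⊕0⊕0⊕1⊕1⊕1⊕1⊕1⊕0⊕0⊕1 = 0
Syndrome s16…s1 = 01110 → error at position 14.
Flip position 14: 1010001110100001010000011111001 → 1010001110100101010000011111001
Read data bits from positions 3,5,6,7,9,10,11,12,13,14,15,17,18,19,20,21,22,23,24,25,26,27,28,29,30,31: 10011010010010000011111001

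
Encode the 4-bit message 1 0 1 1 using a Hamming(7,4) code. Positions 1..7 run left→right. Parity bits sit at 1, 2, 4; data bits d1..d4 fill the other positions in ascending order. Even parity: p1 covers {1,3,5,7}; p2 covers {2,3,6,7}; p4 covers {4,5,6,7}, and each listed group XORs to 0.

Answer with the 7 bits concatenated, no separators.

Place data at non-parity positions: p1 p2 1 p4 0 1 1
p1 (pos 1,3,5,7): XOR of data positions = 1⊕0⊕1 = 0
p2 (pos 2,3,6,7): XOR of data positions = 1⊕1⊕1 = 1
p4 (pos 4,5,6,7): XOR of data positions = 0⊕1⊕1 = 0
Codeword: 0110011

0110011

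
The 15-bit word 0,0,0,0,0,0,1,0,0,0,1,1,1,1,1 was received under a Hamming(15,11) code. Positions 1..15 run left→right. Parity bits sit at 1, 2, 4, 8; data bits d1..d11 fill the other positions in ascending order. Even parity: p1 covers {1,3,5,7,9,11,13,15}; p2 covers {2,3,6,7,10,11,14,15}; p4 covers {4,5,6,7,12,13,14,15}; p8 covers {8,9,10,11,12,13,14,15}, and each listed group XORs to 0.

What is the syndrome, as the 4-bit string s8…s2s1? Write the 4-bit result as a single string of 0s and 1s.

s1 (pos 1,3,5,7,9,11,13,15): 0⊕0⊕0⊕1⊕0⊕1⊕1⊕1 = 0
s2 (pos 2,3,6,7,10,11,14,15): 0⊕0⊕0⊕1⊕0⊕1⊕1⊕1 = 0
s4 (pos 4,5,6,7,12,13,14,15): 0⊕0⊕0⊕1⊕1⊕1⊕1⊕1 = 1
s8 (pos 8,9,10,11,12,13,14,15): 0⊕0⊕0⊕1⊕1⊕1⊕1⊕1 = 1
Syndrome s8…s1 = 1100 → error at position 12.

1100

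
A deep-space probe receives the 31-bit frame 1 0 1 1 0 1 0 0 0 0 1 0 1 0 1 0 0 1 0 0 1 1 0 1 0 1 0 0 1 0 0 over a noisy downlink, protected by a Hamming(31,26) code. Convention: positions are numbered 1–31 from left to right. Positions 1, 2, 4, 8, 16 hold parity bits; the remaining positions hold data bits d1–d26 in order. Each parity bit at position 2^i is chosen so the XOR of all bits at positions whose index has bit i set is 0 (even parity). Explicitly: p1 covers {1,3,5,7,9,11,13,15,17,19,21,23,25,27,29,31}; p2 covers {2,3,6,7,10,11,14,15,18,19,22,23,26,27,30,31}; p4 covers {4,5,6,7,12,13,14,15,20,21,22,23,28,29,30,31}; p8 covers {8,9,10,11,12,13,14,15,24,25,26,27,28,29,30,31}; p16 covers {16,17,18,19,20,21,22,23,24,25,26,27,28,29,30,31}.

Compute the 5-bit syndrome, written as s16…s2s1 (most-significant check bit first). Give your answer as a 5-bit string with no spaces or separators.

00111

s1 (pos 1,3,5,7,9,11,13,15,17,19,21,23,25,27,29,31): 1⊕1⊕0⊕0⊕0⊕1⊕1⊕1⊕0⊕0⊕1⊕0⊕0⊕0⊕1⊕0 = 1
s2 (pos 2,3,6,7,10,11,14,15,18,19,22,23,26,27,30,31): 0⊕1⊕1⊕0⊕0⊕1⊕0⊕1⊕1⊕0⊕1⊕0⊕1⊕0⊕0⊕0 = 1
s4 (pos 4,5,6,7,12,13,14,15,20,21,22,23,28,29,30,31): 1⊕0⊕1⊕0⊕0⊕1⊕0⊕1⊕0⊕1⊕1⊕0⊕0⊕1⊕0⊕0 = 1
s8 (pos 8,9,10,11,12,13,14,15,24,25,26,27,28,29,30,31): 0⊕0⊕0⊕1⊕0⊕1⊕0⊕1⊕1⊕0⊕1⊕0⊕0⊕1⊕0⊕0 = 0
s16 (pos 16,17,18,19,20,21,22,23,24,25,26,27,28,29,30,31): 0⊕0⊕1⊕0⊕0⊕1⊕1⊕0⊕1⊕0⊕1⊕0⊕0⊕1⊕0⊕0 = 0
Syndrome s16…s1 = 00111 → error at position 7.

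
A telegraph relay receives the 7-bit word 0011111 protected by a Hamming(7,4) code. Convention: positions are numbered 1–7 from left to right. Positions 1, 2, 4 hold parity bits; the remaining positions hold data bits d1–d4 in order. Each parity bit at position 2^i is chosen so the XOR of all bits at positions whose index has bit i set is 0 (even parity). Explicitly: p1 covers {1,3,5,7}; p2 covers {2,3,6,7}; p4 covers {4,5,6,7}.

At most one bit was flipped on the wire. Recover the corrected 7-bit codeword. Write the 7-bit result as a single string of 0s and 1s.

0001111

s1 (pos 1,3,5,7): 0⊕1⊕1⊕1 = 1
s2 (pos 2,3,6,7): 0⊕1⊕1⊕1 = 1
s4 (pos 4,5,6,7): 1⊕1⊕1⊕1 = 0
Syndrome s4…s1 = 011 → error at position 3.
Flip position 3: 0011111 → 0001111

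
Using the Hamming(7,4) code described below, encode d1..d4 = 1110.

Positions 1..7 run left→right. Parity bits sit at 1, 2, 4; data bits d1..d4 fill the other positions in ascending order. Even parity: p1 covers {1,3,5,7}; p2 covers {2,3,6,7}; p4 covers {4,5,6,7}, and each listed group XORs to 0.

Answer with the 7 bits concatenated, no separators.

Place data at non-parity positions: p1 p2 1 p4 1 1 0
p1 (pos 1,3,5,7): XOR of data positions = 1⊕1⊕0 = 0
p2 (pos 2,3,6,7): XOR of data positions = 1⊕1⊕0 = 0
p4 (pos 4,5,6,7): XOR of data positions = 1⊕1⊕0 = 0
Codeword: 0010110

0010110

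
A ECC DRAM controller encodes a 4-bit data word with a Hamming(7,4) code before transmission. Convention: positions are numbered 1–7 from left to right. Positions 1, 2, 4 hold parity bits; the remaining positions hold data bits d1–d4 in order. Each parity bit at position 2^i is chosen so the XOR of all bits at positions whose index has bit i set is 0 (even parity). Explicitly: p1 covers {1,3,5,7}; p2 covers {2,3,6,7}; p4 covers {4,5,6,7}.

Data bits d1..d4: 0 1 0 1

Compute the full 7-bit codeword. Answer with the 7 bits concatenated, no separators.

0100101

Place data at non-parity positions: p1 p2 0 p4 1 0 1
p1 (pos 1,3,5,7): XOR of data positions = 0⊕1⊕1 = 0
p2 (pos 2,3,6,7): XOR of data positions = 0⊕0⊕1 = 1
p4 (pos 4,5,6,7): XOR of data positions = 1⊕0⊕1 = 0
Codeword: 0100101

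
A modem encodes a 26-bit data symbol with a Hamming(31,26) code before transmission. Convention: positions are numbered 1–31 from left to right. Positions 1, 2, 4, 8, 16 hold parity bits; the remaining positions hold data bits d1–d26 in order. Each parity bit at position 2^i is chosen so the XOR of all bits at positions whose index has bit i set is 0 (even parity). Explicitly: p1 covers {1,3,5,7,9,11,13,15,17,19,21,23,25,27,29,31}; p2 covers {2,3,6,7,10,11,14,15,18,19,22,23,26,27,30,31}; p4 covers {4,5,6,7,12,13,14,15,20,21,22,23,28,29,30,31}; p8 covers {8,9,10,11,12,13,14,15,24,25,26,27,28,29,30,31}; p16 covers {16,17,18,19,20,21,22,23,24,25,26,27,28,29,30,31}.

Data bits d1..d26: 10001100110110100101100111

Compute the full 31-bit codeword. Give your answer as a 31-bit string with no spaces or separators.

Place data at non-parity positions: p1 p2 1 p4 0 0 0 p8 1 1 0 0 1 1 0 p16 1 1 0 1 0 0 1 0 1 1 0 0 1 1 1
p1 (pos 1,3,5,7,9,11,13,15,17,19,21,23,25,27,29,31): XOR of data positions = 1⊕0⊕0⊕1⊕0⊕1⊕0⊕1⊕0⊕0⊕1⊕1⊕0⊕1⊕1 = 0
p2 (pos 2,3,6,7,10,11,14,15,18,19,22,23,26,27,30,31): XOR of data positions = 1⊕0⊕0⊕1⊕0⊕1⊕0⊕1⊕0⊕0⊕1⊕1⊕0⊕1⊕1 = 0
p4 (pos 4,5,6,7,12,13,14,15,20,21,22,23,28,29,30,31): XOR of data positions = 0⊕0⊕0⊕0⊕1⊕1⊕0⊕1⊕0⊕0⊕1⊕0⊕1⊕1⊕1 = 1
p8 (pos 8,9,10,11,12,13,14,15,24,25,26,27,28,29,30,31): XOR of data positions = 1⊕1⊕0⊕0⊕1⊕1⊕0⊕0⊕1⊕1⊕0⊕0⊕1⊕1⊕1 = 1
p16 (pos 16,17,18,19,20,21,22,23,24,25,26,27,28,29,30,31): XOR of data positions = 1⊕1⊕0⊕1⊕0⊕0⊕1⊕0⊕1⊕1⊕0⊕0⊕1⊕1⊕1 = 1
Codeword: 0011000111001101110100101100111

0011000111001101110100101100111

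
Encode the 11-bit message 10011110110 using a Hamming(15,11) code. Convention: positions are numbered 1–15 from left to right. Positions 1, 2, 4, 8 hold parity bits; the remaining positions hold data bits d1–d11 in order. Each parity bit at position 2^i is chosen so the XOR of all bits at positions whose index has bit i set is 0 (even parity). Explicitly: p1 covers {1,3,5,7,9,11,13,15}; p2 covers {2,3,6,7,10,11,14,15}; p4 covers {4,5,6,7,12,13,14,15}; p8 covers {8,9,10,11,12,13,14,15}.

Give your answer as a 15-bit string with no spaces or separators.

111100111110110

Place data at non-parity positions: p1 p2 1 p4 0 0 1 p8 1 1 1 0 1 1 0
p1 (pos 1,3,5,7,9,11,13,15): XOR of data positions = 1⊕0⊕1⊕1⊕1⊕1⊕0 = 1
p2 (pos 2,3,6,7,10,11,14,15): XOR of data positions = 1⊕0⊕1⊕1⊕1⊕1⊕0 = 1
p4 (pos 4,5,6,7,12,13,14,15): XOR of data positions = 0⊕0⊕1⊕0⊕1⊕1⊕0 = 1
p8 (pos 8,9,10,11,12,13,14,15): XOR of data positions = 1⊕1⊕1⊕0⊕1⊕1⊕0 = 1
Codeword: 111100111110110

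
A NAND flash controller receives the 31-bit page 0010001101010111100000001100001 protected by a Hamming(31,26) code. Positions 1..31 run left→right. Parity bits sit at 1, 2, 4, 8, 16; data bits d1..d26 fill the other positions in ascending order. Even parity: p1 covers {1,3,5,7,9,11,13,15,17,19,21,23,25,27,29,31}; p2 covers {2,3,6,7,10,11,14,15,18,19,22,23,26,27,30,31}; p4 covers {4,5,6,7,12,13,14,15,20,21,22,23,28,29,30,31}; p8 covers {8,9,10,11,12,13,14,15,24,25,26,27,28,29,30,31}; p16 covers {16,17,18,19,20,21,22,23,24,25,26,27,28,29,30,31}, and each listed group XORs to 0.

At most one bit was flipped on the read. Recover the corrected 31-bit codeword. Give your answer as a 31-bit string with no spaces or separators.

s1 (pos 1,3,5,7,9,11,13,15,17,19,21,23,25,27,29,31): 0⊕1⊕0⊕1⊕0⊕0⊕0⊕1⊕1⊕0⊕0⊕0⊕1⊕0⊕0⊕1 = 0
s2 (pos 2,3,6,7,10,11,14,15,18,19,22,23,26,27,30,31): 0⊕1⊕0⊕1⊕1⊕0⊕1⊕1⊕0⊕0⊕0⊕0⊕1⊕0⊕0⊕1 = 1
s4 (pos 4,5,6,7,12,13,14,15,20,21,22,23,28,29,30,31): 0⊕0⊕0⊕1⊕1⊕0⊕1⊕1⊕0⊕0⊕0⊕0⊕0⊕0⊕0⊕1 = 1
s8 (pos 8,9,10,11,12,13,14,15,24,25,26,27,28,29,30,31): 1⊕0⊕1⊕0⊕1⊕0⊕1⊕1⊕0⊕1⊕1⊕0⊕0⊕0⊕0⊕1 = 0
s16 (pos 16,17,18,19,20,21,22,23,24,25,26,27,28,29,30,31): 1⊕1⊕0⊕0⊕0⊕0⊕0⊕0⊕0⊕1⊕1⊕0⊕0⊕0⊕0⊕1 = 1
Syndrome s16…s1 = 10110 → error at position 22.
Flip position 22: 0010001101010111100000001100001 → 0010001101010111100001001100001

0010001101010111100001001100001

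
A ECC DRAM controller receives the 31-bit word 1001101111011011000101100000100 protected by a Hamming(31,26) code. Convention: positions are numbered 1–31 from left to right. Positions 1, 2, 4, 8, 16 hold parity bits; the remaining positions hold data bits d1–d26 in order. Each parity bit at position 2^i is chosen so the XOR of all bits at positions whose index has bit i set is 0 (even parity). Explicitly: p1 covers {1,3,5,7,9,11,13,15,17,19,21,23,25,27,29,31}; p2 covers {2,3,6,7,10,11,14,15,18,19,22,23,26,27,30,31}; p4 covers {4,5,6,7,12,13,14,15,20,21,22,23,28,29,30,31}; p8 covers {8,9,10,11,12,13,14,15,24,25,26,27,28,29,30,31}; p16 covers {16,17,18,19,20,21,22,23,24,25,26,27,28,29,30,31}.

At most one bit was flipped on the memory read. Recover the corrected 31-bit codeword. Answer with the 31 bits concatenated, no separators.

s1 (pos 1,3,5,7,9,11,13,15,17,19,21,23,25,27,29,31): 1⊕0⊕1⊕1⊕1⊕0⊕1⊕1⊕0⊕0⊕0⊕1⊕0⊕0⊕1⊕0 = 0
s2 (pos 2,3,6,7,10,11,14,15,18,19,22,23,26,27,30,31): 0⊕0⊕0⊕1⊕1⊕0⊕0⊕1⊕0⊕0⊕1⊕1⊕0⊕0⊕0⊕0 = 1
s4 (pos 4,5,6,7,12,13,14,15,20,21,22,23,28,29,30,31): 1⊕1⊕0⊕1⊕1⊕1⊕0⊕1⊕1⊕0⊕1⊕1⊕0⊕1⊕0⊕0 = 0
s8 (pos 8,9,10,11,12,13,14,15,24,25,26,27,28,29,30,31): 1⊕1⊕1⊕0⊕1⊕1⊕0⊕1⊕0⊕0⊕0⊕0⊕0⊕1⊕0⊕0 = 1
s16 (pos 16,17,18,19,20,21,22,23,24,25,26,27,28,29,30,31): 1⊕0⊕0⊕0⊕1⊕0⊕1⊕1⊕0⊕0⊕0⊕0⊕0⊕1⊕0⊕0 = 1
Syndrome s16…s1 = 11010 → error at position 26.
Flip position 26: 1001101111011011000101100000100 → 1001101111011011000101100100100

1001101111011011000101100100100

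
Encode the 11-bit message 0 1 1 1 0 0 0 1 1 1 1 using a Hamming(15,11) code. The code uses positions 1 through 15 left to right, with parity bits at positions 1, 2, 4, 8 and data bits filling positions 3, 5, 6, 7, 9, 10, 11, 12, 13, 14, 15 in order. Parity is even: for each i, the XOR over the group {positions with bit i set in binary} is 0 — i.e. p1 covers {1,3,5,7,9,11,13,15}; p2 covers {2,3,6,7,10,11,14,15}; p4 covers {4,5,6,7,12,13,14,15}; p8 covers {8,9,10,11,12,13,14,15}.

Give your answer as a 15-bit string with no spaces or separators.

000111100001111

Place data at non-parity positions: p1 p2 0 p4 1 1 1 p8 0 0 0 1 1 1 1
p1 (pos 1,3,5,7,9,11,13,15): XOR of data positions = 0⊕1⊕1⊕0⊕0⊕1⊕1 = 0
p2 (pos 2,3,6,7,10,11,14,15): XOR of data positions = 0⊕1⊕1⊕0⊕0⊕1⊕1 = 0
p4 (pos 4,5,6,7,12,13,14,15): XOR of data positions = 1⊕1⊕1⊕1⊕1⊕1⊕1 = 1
p8 (pos 8,9,10,11,12,13,14,15): XOR of data positions = 0⊕0⊕0⊕1⊕1⊕1⊕1 = 0
Codeword: 000111100001111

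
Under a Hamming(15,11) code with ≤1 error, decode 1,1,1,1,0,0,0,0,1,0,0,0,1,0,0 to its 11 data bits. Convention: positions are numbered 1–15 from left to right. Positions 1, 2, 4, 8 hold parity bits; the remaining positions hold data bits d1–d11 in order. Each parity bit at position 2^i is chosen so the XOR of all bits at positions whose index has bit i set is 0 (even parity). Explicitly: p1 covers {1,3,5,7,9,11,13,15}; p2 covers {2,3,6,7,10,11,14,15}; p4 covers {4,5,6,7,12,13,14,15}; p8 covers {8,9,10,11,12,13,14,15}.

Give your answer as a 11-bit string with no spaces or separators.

10001000100

s1 (pos 1,3,5,7,9,11,13,15): 1⊕1⊕0⊕0⊕1⊕0⊕1⊕0 = 0
s2 (pos 2,3,6,7,10,11,14,15): 1⊕1⊕0⊕0⊕0⊕0⊕0⊕0 = 0
s4 (pos 4,5,6,7,12,13,14,15): 1⊕0⊕0⊕0⊕0⊕1⊕0⊕0 = 0
s8 (pos 8,9,10,11,12,13,14,15): 0⊕1⊕0⊕0⊕0⊕1⊕0⊕0 = 0
Syndrome s8…s1 = 0000 → no error.
Read data bits from positions 3,5,6,7,9,10,11,12,13,14,15: 10001000100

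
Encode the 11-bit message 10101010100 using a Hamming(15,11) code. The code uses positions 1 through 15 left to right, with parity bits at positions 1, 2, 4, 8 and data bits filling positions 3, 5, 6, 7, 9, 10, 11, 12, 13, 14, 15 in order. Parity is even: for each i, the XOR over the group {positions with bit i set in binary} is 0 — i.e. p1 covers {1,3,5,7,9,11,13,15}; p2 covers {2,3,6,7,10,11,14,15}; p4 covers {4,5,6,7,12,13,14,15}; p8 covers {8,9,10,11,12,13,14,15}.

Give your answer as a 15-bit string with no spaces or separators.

011001011010100

Place data at non-parity positions: p1 p2 1 p4 0 1 0 p8 1 0 1 0 1 0 0
p1 (pos 1,3,5,7,9,11,13,15): XOR of data positions = 1⊕0⊕0⊕1⊕1⊕1⊕0 = 0
p2 (pos 2,3,6,7,10,11,14,15): XOR of data positions = 1⊕1⊕0⊕0⊕1⊕0⊕0 = 1
p4 (pos 4,5,6,7,12,13,14,15): XOR of data positions = 0⊕1⊕0⊕0⊕1⊕0⊕0 = 0
p8 (pos 8,9,10,11,12,13,14,15): XOR of data positions = 1⊕0⊕1⊕0⊕1⊕0⊕0 = 1
Codeword: 011001011010100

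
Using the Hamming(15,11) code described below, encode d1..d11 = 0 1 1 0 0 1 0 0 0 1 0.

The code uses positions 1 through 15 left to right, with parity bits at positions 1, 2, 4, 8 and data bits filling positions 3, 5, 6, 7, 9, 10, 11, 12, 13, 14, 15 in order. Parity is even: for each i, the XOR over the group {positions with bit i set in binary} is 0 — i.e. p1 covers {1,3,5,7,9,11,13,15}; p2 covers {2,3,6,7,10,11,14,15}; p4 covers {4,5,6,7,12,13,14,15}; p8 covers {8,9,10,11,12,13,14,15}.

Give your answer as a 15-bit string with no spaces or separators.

Place data at non-parity positions: p1 p2 0 p4 1 1 0 p8 0 1 0 0 0 1 0
p1 (pos 1,3,5,7,9,11,13,15): XOR of data positions = 0⊕1⊕0⊕0⊕0⊕0⊕0 = 1
p2 (pos 2,3,6,7,10,11,14,15): XOR of data positions = 0⊕1⊕0⊕1⊕0⊕1⊕0 = 1
p4 (pos 4,5,6,7,12,13,14,15): XOR of data positions = 1⊕1⊕0⊕0⊕0⊕1⊕0 = 1
p8 (pos 8,9,10,11,12,13,14,15): XOR of data positions = 0⊕1⊕0⊕0⊕0⊕1⊕0 = 0
Codeword: 110111000100010

110111000100010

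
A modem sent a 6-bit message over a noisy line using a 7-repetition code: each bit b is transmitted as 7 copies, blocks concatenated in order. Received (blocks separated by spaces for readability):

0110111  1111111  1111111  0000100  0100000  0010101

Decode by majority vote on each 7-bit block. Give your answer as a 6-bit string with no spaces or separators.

111000

Block 1 (0110111): 5 ones → 1
Block 2 (1111111): 7 ones → 1
Block 3 (1111111): 7 ones → 1
Block 4 (0000100): 1 one → 0
Block 5 (0100000): 1 one → 0
Block 6 (0010101): 3 ones → 0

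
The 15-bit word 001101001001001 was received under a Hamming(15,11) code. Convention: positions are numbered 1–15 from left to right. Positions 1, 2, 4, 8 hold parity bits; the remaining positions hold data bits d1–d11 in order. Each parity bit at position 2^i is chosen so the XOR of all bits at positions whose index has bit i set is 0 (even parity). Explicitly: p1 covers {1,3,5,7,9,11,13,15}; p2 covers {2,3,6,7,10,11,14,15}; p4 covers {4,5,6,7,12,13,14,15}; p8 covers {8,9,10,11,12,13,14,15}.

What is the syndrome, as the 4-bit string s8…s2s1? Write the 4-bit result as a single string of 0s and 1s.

s1 (pos 1,3,5,7,9,11,13,15): 0⊕1⊕0⊕0⊕1⊕0⊕0⊕1 = 1
s2 (pos 2,3,6,7,10,11,14,15): 0⊕1⊕1⊕0⊕0⊕0⊕0⊕1 = 1
s4 (pos 4,5,6,7,12,13,14,15): 1⊕0⊕1⊕0⊕1⊕0⊕0⊕1 = 0
s8 (pos 8,9,10,11,12,13,14,15): 0⊕1⊕0⊕0⊕1⊕0⊕0⊕1 = 1
Syndrome s8…s1 = 1011 → error at position 11.

1011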